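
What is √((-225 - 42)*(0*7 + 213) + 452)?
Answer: I*√56419 ≈ 237.53*I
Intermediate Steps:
√((-225 - 42)*(0*7 + 213) + 452) = √(-267*(0 + 213) + 452) = √(-267*213 + 452) = √(-56871 + 452) = √(-56419) = I*√56419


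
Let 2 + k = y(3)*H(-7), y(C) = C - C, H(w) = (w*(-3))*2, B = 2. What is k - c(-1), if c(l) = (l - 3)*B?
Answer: 6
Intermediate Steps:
H(w) = -6*w (H(w) = -3*w*2 = -6*w)
c(l) = -6 + 2*l (c(l) = (l - 3)*2 = (-3 + l)*2 = -6 + 2*l)
y(C) = 0
k = -2 (k = -2 + 0*(-6*(-7)) = -2 + 0*42 = -2 + 0 = -2)
k - c(-1) = -2 - (-6 + 2*(-1)) = -2 - (-6 - 2) = -2 - 1*(-8) = -2 + 8 = 6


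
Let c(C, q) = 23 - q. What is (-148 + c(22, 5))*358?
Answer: -46540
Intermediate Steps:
(-148 + c(22, 5))*358 = (-148 + (23 - 1*5))*358 = (-148 + (23 - 5))*358 = (-148 + 18)*358 = -130*358 = -46540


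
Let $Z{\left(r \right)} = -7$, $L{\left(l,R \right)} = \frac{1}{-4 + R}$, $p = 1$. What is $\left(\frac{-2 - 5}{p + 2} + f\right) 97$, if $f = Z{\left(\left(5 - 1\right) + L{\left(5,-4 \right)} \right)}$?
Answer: $- \frac{2716}{3} \approx -905.33$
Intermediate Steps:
$f = -7$
$\left(\frac{-2 - 5}{p + 2} + f\right) 97 = \left(\frac{-2 - 5}{1 + 2} - 7\right) 97 = \left(- \frac{7}{3} - 7\right) 97 = \left(- \frac{28}{3}\right) 97 = - \frac{2716}{3}$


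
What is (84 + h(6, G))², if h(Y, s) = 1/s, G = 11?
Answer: 855625/121 ≈ 7071.3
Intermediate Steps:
(84 + h(6, G))² = (84 + 1/11)² = (925/11)² = 855625/121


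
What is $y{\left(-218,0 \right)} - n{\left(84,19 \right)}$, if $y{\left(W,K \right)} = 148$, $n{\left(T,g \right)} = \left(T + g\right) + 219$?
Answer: $-174$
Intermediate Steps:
$n{\left(T,g \right)} = 219 + T + g$
$y{\left(-218,0 \right)} - n{\left(84,19 \right)} = 148 - \left(219 + 84 + 19\right) = 148 - 322 = -174$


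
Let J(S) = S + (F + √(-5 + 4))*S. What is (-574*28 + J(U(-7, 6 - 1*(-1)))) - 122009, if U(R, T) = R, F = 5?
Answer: -138123 - 7*I ≈ -1.3812e+5 - 7.0*I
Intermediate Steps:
J(S) = S + S*(5 + I) (J(S) = S + (5 + √(-5 + 4))*S = S + (5 + √(-1))*S = S + (5 + I)*S = S + S*(5 + I))
(-574*28 + J(U(-7, 6 - 1*(-1)))) - 122009 = (-574*28 - 7*(6 + I)) - 122009 = (-16072 + (-42 - 7*I)) - 122009 = (-16114 - 7*I) - 122009 = -138123 - 7*I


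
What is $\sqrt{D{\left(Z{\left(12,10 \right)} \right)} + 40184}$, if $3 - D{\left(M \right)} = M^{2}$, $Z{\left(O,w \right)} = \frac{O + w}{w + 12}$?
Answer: $\sqrt{40186} \approx 200.46$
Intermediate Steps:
$Z{\left(O,w \right)} = \frac{O + w}{12 + w}$
$D{\left(M \right)} = 3 - M^{2}$
$\sqrt{D{\left(Z{\left(12,10 \right)} \right)} + 40184} = \sqrt{\left(3 - \left(\frac{12 + 10}{12 + 10}\right)^{2}\right) + 40184} = \sqrt{\left(3 - \left(\frac{1}{22} \cdot 22\right)^{2}\right) + 40184} = \sqrt{\left(3 - 1^{2}\right) + 40184} = \sqrt{\left(3 - 1\right) + 40184} = \sqrt{2 + 40184} = \sqrt{40186}$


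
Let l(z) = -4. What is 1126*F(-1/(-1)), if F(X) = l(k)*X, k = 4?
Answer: -4504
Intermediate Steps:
F(X) = -4*X
1126*F(-1/(-1)) = 1126*(-(-4)/(-1)) = 1126*(-(-4)*(-1)) = 1126*(-4*1) = 1126*(-4) = -4504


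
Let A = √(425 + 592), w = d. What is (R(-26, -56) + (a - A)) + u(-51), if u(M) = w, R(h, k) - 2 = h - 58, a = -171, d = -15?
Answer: -268 - 3*√113 ≈ -299.89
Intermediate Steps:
w = -15
R(h, k) = -56 + h (R(h, k) = 2 + (h - 58) = 2 + (-58 + h) = -56 + h)
A = 3*√113 (A = √1017 = 3*√113 ≈ 31.890)
u(M) = -15
(R(-26, -56) + (a - A)) + u(-51) = ((-56 - 26) + (-171 - 3*√113)) - 15 = (-82 + (-171 - 3*√113)) - 15 = (-253 - 3*√113) - 15 = -268 - 3*√113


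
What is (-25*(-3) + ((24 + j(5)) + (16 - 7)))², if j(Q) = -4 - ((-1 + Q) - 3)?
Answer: 10609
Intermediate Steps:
j(Q) = -Q (j(Q) = -4 - (-4 + Q) = -4 + (4 - Q) = -Q)
(-25*(-3) + ((24 + j(5)) + (16 - 7)))² = (-25*(-3) + ((24 - 1*5) + (16 - 7)))² = (75 + ((24 - 5) + 9))² = (75 + (19 + 9))² = (75 + 28)² = 103² = 10609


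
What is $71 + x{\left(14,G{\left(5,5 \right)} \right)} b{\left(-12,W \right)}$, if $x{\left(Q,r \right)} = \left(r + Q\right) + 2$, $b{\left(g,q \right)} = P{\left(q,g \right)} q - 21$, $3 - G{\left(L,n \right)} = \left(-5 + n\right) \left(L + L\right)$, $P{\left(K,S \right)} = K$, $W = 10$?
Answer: $1572$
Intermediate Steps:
$G{\left(L,n \right)} = 3 - 2 L \left(-5 + n\right)$ ($G{\left(L,n \right)} = 3 - \left(-5 + n\right) \left(L + L\right) = 3 - \left(-5 + n\right) 2 L = 3 - 2 L \left(-5 + n\right)$)
$b{\left(g,q \right)} = -21 + q^{2}$ ($b{\left(g,q \right)} = q q - 21 = q^{2} - 21 = -21 + q^{2}$)
$x{\left(Q,r \right)} = 2 + Q + r$ ($x{\left(Q,r \right)} = \left(Q + r\right) + 2 = 2 + Q + r$)
$71 + x{\left(14,G{\left(5,5 \right)} \right)} b{\left(-12,W \right)} = 71 + \left(2 + 14 + \left(3 + 10 \cdot 5 - 10 \cdot 5\right)\right) \left(-21 + 10^{2}\right) = 71 + \left(2 + 14 + \left(3 + 50 - 50\right)\right) \left(-21 + 100\right) = 71 + \left(2 + 14 + 3\right) 79 = 71 + 19 \cdot 79 = 71 + 1501 = 1572$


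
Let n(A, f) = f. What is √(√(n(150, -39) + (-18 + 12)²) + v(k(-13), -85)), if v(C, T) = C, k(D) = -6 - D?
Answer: √(7 + I*√3) ≈ 2.6656 + 0.32489*I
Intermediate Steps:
√(√(n(150, -39) + (-18 + 12)²) + v(k(-13), -85)) = √(√(-39 + (-18 + 12)²) + (-6 - 1*(-13))) = √(√(-39 + (-6)²) + (-6 + 13)) = √(√(-39 + 36) + 7) = √(√(-3) + 7) = √(I*√3 + 7) = √(7 + I*√3)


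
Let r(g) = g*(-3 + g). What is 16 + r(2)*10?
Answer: -4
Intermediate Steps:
16 + r(2)*10 = 16 + (2*(-3 + 2))*10 = 16 + (2*(-1))*10 = 16 - 2*10 = 16 - 20 = -4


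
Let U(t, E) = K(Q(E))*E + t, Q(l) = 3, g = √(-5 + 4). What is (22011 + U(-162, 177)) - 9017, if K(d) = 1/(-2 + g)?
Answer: 63806/5 - 177*I/5 ≈ 12761.0 - 35.4*I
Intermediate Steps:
g = I (g = √(-1) = I ≈ 1.0*I)
K(d) = (-2 - I)/5 (K(d) = 1/(-2 + I) = (-2 - I)/5)
U(t, E) = t + E*(-⅖ - I/5) (U(t, E) = (-⅖ - I/5)*E + t = E*(-⅖ - I/5) + t = t + E*(-⅖ - I/5))
(22011 + U(-162, 177)) - 9017 = (22011 + (-162 - ⅕*177*(2 + I))) - 9017 = (22011 + (-162 + (-354/5 - 177*I/5))) - 9017 = (22011 + (-1164/5 - 177*I/5)) - 9017 = (108891/5 - 177*I/5) - 9017 = 63806/5 - 177*I/5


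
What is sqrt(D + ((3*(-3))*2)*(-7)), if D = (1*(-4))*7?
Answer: 7*sqrt(2) ≈ 9.8995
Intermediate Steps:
D = -28 (D = -4*7 = -28)
sqrt(D + ((3*(-3))*2)*(-7)) = sqrt(-28 + ((3*(-3))*2)*(-7)) = sqrt(-28 - 9*2*(-7)) = sqrt(-28 - 18*(-7)) = sqrt(-28 + 126) = sqrt(98) = 7*sqrt(2)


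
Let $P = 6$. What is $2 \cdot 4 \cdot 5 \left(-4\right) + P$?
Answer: $-154$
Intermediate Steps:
$2 \cdot 4 \cdot 5 \left(-4\right) + P = 2 \cdot 4 \cdot 5 \left(-4\right) + 6 = 2 \cdot 20 \left(-4\right) + 6 = 2 \left(-80\right) + 6 = -160 + 6 = -154$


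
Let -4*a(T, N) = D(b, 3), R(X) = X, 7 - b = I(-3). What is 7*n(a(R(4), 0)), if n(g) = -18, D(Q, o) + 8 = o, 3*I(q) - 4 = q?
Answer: -126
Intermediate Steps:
I(q) = 4/3 + q/3
b = 20/3 (b = 7 - (4/3 + (⅓)*(-3)) = 7 - (4/3 - 1) = 7 - 1*⅓ = 7 - ⅓ = 20/3 ≈ 6.6667)
D(Q, o) = -8 + o
a(T, N) = 5/4 (a(T, N) = -(-8 + 3)/4 = -¼*(-5) = 5/4)
7*n(a(R(4), 0)) = 7*(-18) = -126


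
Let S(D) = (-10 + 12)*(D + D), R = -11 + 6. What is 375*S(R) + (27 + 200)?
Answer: -7273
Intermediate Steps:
R = -5
S(D) = 4*D (S(D) = 2*(2*D) = 4*D)
375*S(R) + (27 + 200) = 375*(4*(-5)) + (27 + 200) = 375*(-20) + 227 = -7500 + 227 = -7273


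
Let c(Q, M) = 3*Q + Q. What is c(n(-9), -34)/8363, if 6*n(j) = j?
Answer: -6/8363 ≈ -0.00071745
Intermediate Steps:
n(j) = j/6
c(Q, M) = 4*Q
c(n(-9), -34)/8363 = (4*((⅙)*(-9)))/8363 = (4*(-3/2))*(1/8363) = -6*1/8363 = -6/8363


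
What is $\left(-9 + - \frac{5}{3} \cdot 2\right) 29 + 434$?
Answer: $\frac{229}{3} \approx 76.333$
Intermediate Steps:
$\left(-9 + - \frac{5}{3} \cdot 2\right) 29 + 434 = \left(-9 + \left(-5\right) \frac{1}{3} \cdot 2\right) 29 + 434 = \left(-9 - \frac{10}{3}\right) 29 + 434 = \left(- \frac{37}{3}\right) 29 + 434 = - \frac{1073}{3} + 434 = \frac{229}{3}$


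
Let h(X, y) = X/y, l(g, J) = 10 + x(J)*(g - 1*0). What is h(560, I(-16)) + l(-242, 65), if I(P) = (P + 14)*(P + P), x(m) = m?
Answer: -62845/4 ≈ -15711.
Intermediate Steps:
I(P) = 2*P*(14 + P) (I(P) = (14 + P)*(2*P) = 2*P*(14 + P))
l(g, J) = 10 + J*g (l(g, J) = 10 + J*(g - 1*0) = 10 + J*(g + 0) = 10 + J*g)
h(560, I(-16)) + l(-242, 65) = 560/((2*(-16)*(14 - 16))) + (10 + 65*(-242)) = 560/((2*(-16)*(-2))) + (10 - 15730) = 560/64 - 15720 = 560*(1/64) - 15720 = 35/4 - 15720 = -62845/4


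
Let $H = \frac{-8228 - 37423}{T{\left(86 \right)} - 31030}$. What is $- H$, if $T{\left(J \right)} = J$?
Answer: $- \frac{45651}{30944} \approx -1.4753$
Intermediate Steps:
$H = \frac{45651}{30944}$ ($H = \frac{-8228 - 37423}{86 - 31030} = - \frac{45651}{86 - 31030} = - \frac{45651}{-30944} = \left(-45651\right) \left(- \frac{1}{30944}\right) = \frac{45651}{30944} \approx 1.4753$)
$- H = \left(-1\right) \frac{45651}{30944} = - \frac{45651}{30944}$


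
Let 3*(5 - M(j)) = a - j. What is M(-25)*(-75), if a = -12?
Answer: -50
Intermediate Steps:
M(j) = 9 + j/3 (M(j) = 5 - (-12 - j)/3 = 5 + (4 + j/3) = 9 + j/3)
M(-25)*(-75) = (9 + (1/3)*(-25))*(-75) = (9 - 25/3)*(-75) = (2/3)*(-75) = -50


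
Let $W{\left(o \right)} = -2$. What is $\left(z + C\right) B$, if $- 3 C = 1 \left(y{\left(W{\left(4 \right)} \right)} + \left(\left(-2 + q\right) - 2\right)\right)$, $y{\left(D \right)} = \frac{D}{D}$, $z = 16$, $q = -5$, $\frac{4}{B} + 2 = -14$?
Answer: $- \frac{14}{3} \approx -4.6667$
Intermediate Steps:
$B = - \frac{1}{4}$ ($B = \frac{4}{-2 - 14} = \frac{4}{-16} = 4 \left(- \frac{1}{16}\right) = - \frac{1}{4} \approx -0.25$)
$y{\left(D \right)} = 1$
$C = \frac{8}{3}$ ($C = - \frac{1 \left(1 - 9\right)}{3} = - \frac{1 \left(-8\right)}{3} = \left(- \frac{1}{3}\right) \left(-8\right) = \frac{8}{3} \approx 2.6667$)
$\left(z + C\right) B = \left(16 + \frac{8}{3}\right) \left(- \frac{1}{4}\right) = \frac{56}{3} \left(- \frac{1}{4}\right) = - \frac{14}{3}$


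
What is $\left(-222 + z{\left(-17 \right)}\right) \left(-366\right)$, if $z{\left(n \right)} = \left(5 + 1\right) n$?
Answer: $118584$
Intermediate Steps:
$z{\left(n \right)} = 6 n$
$\left(-222 + z{\left(-17 \right)}\right) \left(-366\right) = \left(-222 + 6 \left(-17\right)\right) \left(-366\right) = \left(-222 - 102\right) \left(-366\right) = \left(-324\right) \left(-366\right) = 118584$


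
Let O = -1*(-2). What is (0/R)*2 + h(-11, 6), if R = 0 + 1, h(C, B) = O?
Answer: 2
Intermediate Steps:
O = 2
h(C, B) = 2
R = 1
(0/R)*2 + h(-11, 6) = (0/1)*2 + 2 = (0*1)*2 + 2 = 0*2 + 2 = 0 + 2 = 2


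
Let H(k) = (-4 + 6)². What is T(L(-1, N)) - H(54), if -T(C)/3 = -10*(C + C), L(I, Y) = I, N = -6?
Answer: -64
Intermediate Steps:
H(k) = 4 (H(k) = 2² = 4)
T(C) = 60*C (T(C) = -(-30)*(C + C) = -(-30)*2*C = -(-60)*C = 60*C)
T(L(-1, N)) - H(54) = 60*(-1) - 1*4 = -60 - 4 = -64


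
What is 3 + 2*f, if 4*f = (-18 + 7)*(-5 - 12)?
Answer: 193/2 ≈ 96.500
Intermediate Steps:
f = 187/4 (f = ((-18 + 7)*(-5 - 12))/4 = (-11*(-17))/4 = (¼)*187 = 187/4 ≈ 46.750)
3 + 2*f = 3 + 2*(187/4) = 3 + 187/2 = 193/2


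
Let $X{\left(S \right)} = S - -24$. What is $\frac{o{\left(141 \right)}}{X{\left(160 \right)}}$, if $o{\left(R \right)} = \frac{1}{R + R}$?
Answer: $\frac{1}{51888} \approx 1.9272 \cdot 10^{-5}$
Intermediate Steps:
$o{\left(R \right)} = \frac{1}{2 R}$
$X{\left(S \right)} = 24 + S$ ($X{\left(S \right)} = S + 24 = 24 + S$)
$\frac{o{\left(141 \right)}}{X{\left(160 \right)}} = \frac{\frac{1}{2} \cdot \frac{1}{141}}{24 + 160} = \frac{\frac{1}{2} \cdot \frac{1}{141}}{184} = \frac{1}{282} \cdot \frac{1}{184} = \frac{1}{51888}$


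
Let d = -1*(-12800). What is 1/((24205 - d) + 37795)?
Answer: 1/49200 ≈ 2.0325e-5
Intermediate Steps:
d = 12800
1/((24205 - d) + 37795) = 1/((24205 - 1*12800) + 37795) = 1/((24205 - 12800) + 37795) = 1/(11405 + 37795) = 1/49200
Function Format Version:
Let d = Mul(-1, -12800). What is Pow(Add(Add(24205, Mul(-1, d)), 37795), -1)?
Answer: Rational(1, 49200) ≈ 2.0325e-5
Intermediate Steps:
d = 12800
Pow(Add(Add(24205, Mul(-1, d)), 37795), -1) = Pow(Add(Add(24205, Mul(-1, 12800)), 37795), -1) = Pow(Add(Add(24205, -12800), 37795), -1) = Pow(Add(11405, 37795), -1) = Pow(49200, -1) = Rational(1, 49200)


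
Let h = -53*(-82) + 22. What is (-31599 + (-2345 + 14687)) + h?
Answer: -14889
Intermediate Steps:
h = 4368 (h = 4346 + 22 = 4368)
(-31599 + (-2345 + 14687)) + h = (-31599 + (-2345 + 14687)) + 4368 = (-31599 + 12342) + 4368 = -19257 + 4368 = -14889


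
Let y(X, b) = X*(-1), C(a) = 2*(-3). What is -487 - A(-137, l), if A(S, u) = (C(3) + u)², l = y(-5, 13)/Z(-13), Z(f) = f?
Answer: -89192/169 ≈ -527.76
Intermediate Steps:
C(a) = -6
y(X, b) = -X
l = -5/13 (l = -1*(-5)/(-13) = 5*(-1/13) = -5/13 ≈ -0.38462)
A(S, u) = (-6 + u)²
-487 - A(-137, l) = -487 - (-6 - 5/13)² = -487 - (-83/13)² = -487 - 1*6889/169 = -487 - 6889/169 = -89192/169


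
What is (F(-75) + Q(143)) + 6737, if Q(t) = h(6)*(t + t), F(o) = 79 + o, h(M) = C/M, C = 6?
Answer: 7027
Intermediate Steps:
h(M) = 6/M
Q(t) = 2*t (Q(t) = (6/6)*(t + t) = (6*(1/6))*(2*t) = 1*(2*t) = 2*t)
(F(-75) + Q(143)) + 6737 = ((79 - 75) + 2*143) + 6737 = (4 + 286) + 6737 = 290 + 6737 = 7027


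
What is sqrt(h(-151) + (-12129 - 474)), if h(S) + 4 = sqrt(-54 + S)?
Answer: sqrt(-12607 + I*sqrt(205)) ≈ 0.0638 + 112.28*I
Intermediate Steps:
h(S) = -4 + sqrt(-54 + S)
sqrt(h(-151) + (-12129 - 474)) = sqrt((-4 + sqrt(-54 - 151)) + (-12129 - 474)) = sqrt((-4 + sqrt(-205)) - 12603) = sqrt((-4 + I*sqrt(205)) - 12603) = sqrt(-12607 + I*sqrt(205))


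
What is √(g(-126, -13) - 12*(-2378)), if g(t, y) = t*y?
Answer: √30174 ≈ 173.71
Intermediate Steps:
√(g(-126, -13) - 12*(-2378)) = √(-126*(-13) - 12*(-2378)) = √(1638 + 28536) = √30174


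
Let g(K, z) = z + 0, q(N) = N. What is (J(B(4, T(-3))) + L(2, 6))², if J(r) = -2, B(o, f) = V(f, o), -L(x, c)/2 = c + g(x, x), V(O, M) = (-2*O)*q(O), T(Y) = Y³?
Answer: 324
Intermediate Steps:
V(O, M) = -2*O² (V(O, M) = (-2*O)*O = -2*O²)
g(K, z) = z
L(x, c) = -2*c - 2*x (L(x, c) = -2*(c + x) = -2*c - 2*x)
B(o, f) = -2*f²
(J(B(4, T(-3))) + L(2, 6))² = (-2 + (-2*6 - 2*2))² = (-2 + (-12 - 4))² = (-2 - 16)² = (-18)² = 324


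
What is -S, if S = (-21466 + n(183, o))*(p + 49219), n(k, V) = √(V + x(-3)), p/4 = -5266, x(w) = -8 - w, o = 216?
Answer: 604375230 - 28155*√211 ≈ 6.0397e+8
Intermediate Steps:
p = -21064 (p = 4*(-5266) = -21064)
n(k, V) = √(-5 + V) (n(k, V) = √(V + (-8 - 1*(-3))) = √(V + (-8 + 3)) = √(V - 5) = √(-5 + V))
S = -604375230 + 28155*√211 (S = (-21466 + √(-5 + 216))*(-21064 + 49219) = (-21466 + √211)*28155 = -604375230 + 28155*√211 ≈ -6.0397e+8)
-S = -(-604375230 + 28155*√211) = 604375230 - 28155*√211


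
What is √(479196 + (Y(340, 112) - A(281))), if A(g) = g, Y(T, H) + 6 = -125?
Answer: 8*√7481 ≈ 691.94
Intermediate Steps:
Y(T, H) = -131 (Y(T, H) = -6 - 125 = -131)
√(479196 + (Y(340, 112) - A(281))) = √(479196 + (-131 - 1*281)) = √(479196 + (-131 - 281)) = √(479196 - 412) = √478784 = 8*√7481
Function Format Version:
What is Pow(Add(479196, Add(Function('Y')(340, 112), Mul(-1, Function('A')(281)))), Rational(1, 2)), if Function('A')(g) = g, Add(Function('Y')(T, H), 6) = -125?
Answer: Mul(8, Pow(7481, Rational(1, 2))) ≈ 691.94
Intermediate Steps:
Function('Y')(T, H) = -131 (Function('Y')(T, H) = Add(-6, -125) = -131)
Pow(Add(479196, Add(Function('Y')(340, 112), Mul(-1, Function('A')(281)))), Rational(1, 2)) = Pow(Add(479196, Add(-131, Mul(-1, 281))), Rational(1, 2)) = Pow(Add(479196, Add(-131, -281)), Rational(1, 2)) = Pow(Add(479196, -412), Rational(1, 2)) = Pow(478784, Rational(1, 2)) = Mul(8, Pow(7481, Rational(1, 2)))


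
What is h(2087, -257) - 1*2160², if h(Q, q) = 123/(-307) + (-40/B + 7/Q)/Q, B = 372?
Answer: -580194706011007424/124355850519 ≈ -4.6656e+6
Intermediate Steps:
h(Q, q) = -123/307 + (-10/93 + 7/Q)/Q (h(Q, q) = 123/(-307) + (-40/372 + 7/Q)/Q = 123*(-1/307) + (-40*1/372 + 7/Q)/Q = -123/307 + (-10/93 + 7/Q)/Q)
h(2087, -257) - 1*2160² = (-123/307 + 7/2087² - 10/93/2087) - 1*2160² = (-123/307 + 7*(1/4355569) - 10/93*1/2087) - 1*4665600 = (-123/307 + 7/4355569 - 10/194091) - 4665600 = -49829561024/124355850519 - 4665600 = -580194706011007424/124355850519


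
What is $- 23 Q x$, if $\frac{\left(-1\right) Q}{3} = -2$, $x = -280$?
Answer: $38640$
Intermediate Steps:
$Q = 6$ ($Q = \left(-3\right) \left(-2\right) = 6$)
$- 23 Q x = - 23 \cdot 6 \left(-280\right) = \left(-23\right) \left(-1680\right) = 38640$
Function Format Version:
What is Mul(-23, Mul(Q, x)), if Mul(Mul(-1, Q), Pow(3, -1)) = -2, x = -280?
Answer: 38640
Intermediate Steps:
Q = 6 (Q = Mul(-3, -2) = 6)
Mul(-23, Mul(Q, x)) = Mul(-23, Mul(6, -280)) = Mul(-23, -1680) = 38640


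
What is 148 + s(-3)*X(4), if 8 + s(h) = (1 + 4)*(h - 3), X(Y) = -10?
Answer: 528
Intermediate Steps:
s(h) = -23 + 5*h (s(h) = -8 + (1 + 4)*(h - 3) = -8 + 5*(-3 + h) = -8 + (-15 + 5*h) = -23 + 5*h)
148 + s(-3)*X(4) = 148 + (-23 + 5*(-3))*(-10) = 148 + (-23 - 15)*(-10) = 148 - 38*(-10) = 148 + 380 = 528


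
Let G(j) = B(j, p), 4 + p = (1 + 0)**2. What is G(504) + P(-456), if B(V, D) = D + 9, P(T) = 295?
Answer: 301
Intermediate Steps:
p = -3 (p = -4 + (1 + 0)**2 = -4 + 1**2 = -4 + 1 = -3)
B(V, D) = 9 + D
G(j) = 6 (G(j) = 9 - 3 = 6)
G(504) + P(-456) = 6 + 295 = 301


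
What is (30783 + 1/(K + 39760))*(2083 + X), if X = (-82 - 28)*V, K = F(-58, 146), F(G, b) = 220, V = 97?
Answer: -10568058176167/39980 ≈ -2.6433e+8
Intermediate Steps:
K = 220
X = -10670 (X = (-82 - 28)*97 = -110*97 = -10670)
(30783 + 1/(K + 39760))*(2083 + X) = (30783 + 1/(220 + 39760))*(2083 - 10670) = (30783 + 1/39980)*(-8587) = (1230704341/39980)*(-8587) = -10568058176167/39980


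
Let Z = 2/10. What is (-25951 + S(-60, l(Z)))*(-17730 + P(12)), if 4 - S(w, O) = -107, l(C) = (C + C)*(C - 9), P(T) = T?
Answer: 457833120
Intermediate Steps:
Z = ⅕ (Z = 2*(⅒) = ⅕ ≈ 0.20000)
l(C) = 2*C*(-9 + C) (l(C) = (2*C)*(-9 + C) = 2*C*(-9 + C))
S(w, O) = 111 (S(w, O) = 4 - 1*(-107) = 4 + 107 = 111)
(-25951 + S(-60, l(Z)))*(-17730 + P(12)) = (-25951 + 111)*(-17730 + 12) = -25840*(-17718) = 457833120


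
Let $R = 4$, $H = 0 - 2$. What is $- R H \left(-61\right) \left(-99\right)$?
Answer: $48312$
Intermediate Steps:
$H = -2$
$- R H \left(-61\right) \left(-99\right) = \left(-1\right) 4 \left(-2\right) \left(-61\right) \left(-99\right) = \left(-4\right) \left(-2\right) \left(-61\right) \left(-99\right) = 8 \left(-61\right) \left(-99\right) = \left(-488\right) \left(-99\right) = 48312$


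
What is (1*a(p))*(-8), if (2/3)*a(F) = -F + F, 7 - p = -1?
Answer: 0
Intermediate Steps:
p = 8 (p = 7 - 1*(-1) = 7 + 1 = 8)
a(F) = 0 (a(F) = 3*(-F + F)/2 = (3/2)*0 = 0)
(1*a(p))*(-8) = (1*0)*(-8) = 0*(-8) = 0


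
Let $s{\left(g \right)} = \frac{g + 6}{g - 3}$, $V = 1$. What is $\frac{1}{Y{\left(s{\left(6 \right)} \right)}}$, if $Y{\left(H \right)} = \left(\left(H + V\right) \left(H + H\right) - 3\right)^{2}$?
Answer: $\frac{1}{1369} \approx 0.00073046$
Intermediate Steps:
$s{\left(g \right)} = \frac{6 + g}{-3 + g}$
$Y{\left(H \right)} = \left(-3 + 2 H \left(1 + H\right)\right)^{2}$ ($Y{\left(H \right)} = \left(\left(H + 1\right) \left(H + H\right) - 3\right)^{2} = \left(\left(1 + H\right) 2 H - 3\right)^{2} = \left(2 H \left(1 + H\right) - 3\right)^{2} = \left(-3 + 2 H \left(1 + H\right)\right)^{2}$)
$\frac{1}{Y{\left(s{\left(6 \right)} \right)}} = \frac{1}{\left(-3 + 2 \frac{6 + 6}{-3 + 6} + 2 \left(\frac{6 + 6}{-3 + 6}\right)^{2}\right)^{2}} = \frac{1}{\left(-3 + 2 \cdot \frac{1}{3} \cdot 12 + 2 \left(\frac{1}{3} \cdot 12\right)^{2}\right)^{2}} = \frac{1}{\left(-3 + 2 \cdot 4 + 2 \cdot 4^{2}\right)^{2}} = \frac{1}{\left(-3 + 8 + 2 \cdot 16\right)^{2}} = \frac{1}{\left(-3 + 8 + 32\right)^{2}} = \frac{1}{37^{2}} = \frac{1}{1369}$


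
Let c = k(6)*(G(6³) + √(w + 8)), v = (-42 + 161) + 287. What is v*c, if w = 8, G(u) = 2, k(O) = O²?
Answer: 87696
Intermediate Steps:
v = 406 (v = 119 + 287 = 406)
c = 216 (c = 6²*(2 + √(8 + 8)) = 36*(2 + √16) = 36*(2 + 4) = 36*6 = 216)
v*c = 406*216 = 87696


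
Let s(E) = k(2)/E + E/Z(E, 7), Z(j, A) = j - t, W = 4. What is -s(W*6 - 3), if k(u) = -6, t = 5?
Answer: -115/112 ≈ -1.0268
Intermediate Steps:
Z(j, A) = -5 + j (Z(j, A) = j - 1*5 = j - 5 = -5 + j)
s(E) = -6/E + E/(-5 + E)
-s(W*6 - 3) = -(30 + (4*6 - 3)² - 6*(4*6 - 3))/((4*6 - 3)*(-5 + (4*6 - 3))) = -(30 + (24 - 3)² - 6*(24 - 3))/((24 - 3)*(-5 + (24 - 3))) = -(30 + 21² - 6*21)/(21*(-5 + 21)) = -(30 + 441 - 126)/(21*16) = -345/(21*16) = -1*115/112 = -115/112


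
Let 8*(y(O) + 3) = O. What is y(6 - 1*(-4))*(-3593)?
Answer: 25151/4 ≈ 6287.8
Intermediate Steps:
y(O) = -3 + O/8
y(6 - 1*(-4))*(-3593) = (-3 + (6 - 1*(-4))/8)*(-3593) = (-3 + (6 + 4)/8)*(-3593) = (-3 + (⅛)*10)*(-3593) = (-3 + 5/4)*(-3593) = -7/4*(-3593) = 25151/4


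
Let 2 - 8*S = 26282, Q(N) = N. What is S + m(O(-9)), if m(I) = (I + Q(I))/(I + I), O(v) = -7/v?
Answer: -3284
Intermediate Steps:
m(I) = 1 (m(I) = (I + I)/(I + I) = (2*I)/((2*I)) = (2*I)*(1/(2*I)) = 1)
S = -3285 (S = ¼ - ⅛*26282 = ¼ - 13141/4 = -3285)
S + m(O(-9)) = -3285 + 1 = -3284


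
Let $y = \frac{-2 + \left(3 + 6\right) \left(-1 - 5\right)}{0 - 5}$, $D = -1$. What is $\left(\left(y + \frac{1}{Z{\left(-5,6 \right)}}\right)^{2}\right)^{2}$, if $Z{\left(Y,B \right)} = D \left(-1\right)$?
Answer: $\frac{13845841}{625} \approx 22153.0$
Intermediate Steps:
$Z{\left(Y,B \right)} = 1$ ($Z{\left(Y,B \right)} = \left(-1\right) \left(-1\right) = 1$)
$y = \frac{56}{5}$ ($y = \frac{-2 + 9 \left(-6\right)}{-5} = \left(-2 - 54\right) \left(- \frac{1}{5}\right) = \left(-56\right) \left(- \frac{1}{5}\right) = \frac{56}{5} \approx 11.2$)
$\left(\left(y + \frac{1}{Z{\left(-5,6 \right)}}\right)^{2}\right)^{2} = \left(\left(\frac{56}{5} + 1^{-1}\right)^{2}\right)^{2} = \left(\left(\frac{56}{5} + 1\right)^{2}\right)^{2} = \left(\left(\frac{61}{5}\right)^{2}\right)^{2} = \left(\frac{3721}{25}\right)^{2} = \frac{13845841}{625}$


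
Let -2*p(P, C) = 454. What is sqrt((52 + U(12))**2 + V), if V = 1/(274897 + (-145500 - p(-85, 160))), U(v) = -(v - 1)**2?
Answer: sqrt(19999034465190)/64812 ≈ 69.000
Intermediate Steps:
p(P, C) = -227 (p(P, C) = -1/2*454 = -227)
U(v) = -(-1 + v)**2
V = 1/129624 (V = 1/(274897 + (-145500 - 1*(-227))) = 1/(274897 + (-145500 + 227)) = 1/(274897 - 145273) = 1/129624 ≈ 7.7146e-6)
sqrt((52 + U(12))**2 + V) = sqrt((52 - (-1 + 12)**2)**2 + 1/129624) = sqrt((52 - 1*11**2)**2 + 1/129624) = sqrt((52 - 1*121)**2 + 1/129624) = sqrt((52 - 121)**2 + 1/129624) = sqrt((-69)**2 + 1/129624) = sqrt(4761 + 1/129624) = sqrt(617139865/129624) = sqrt(19999034465190)/64812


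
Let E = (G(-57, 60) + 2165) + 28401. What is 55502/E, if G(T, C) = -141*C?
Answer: 27751/11053 ≈ 2.5107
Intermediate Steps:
E = 22106 (E = (-141*60 + 2165) + 28401 = (-8460 + 2165) + 28401 = -6295 + 28401 = 22106)
55502/E = 55502/22106 = 55502*(1/22106) = 27751/11053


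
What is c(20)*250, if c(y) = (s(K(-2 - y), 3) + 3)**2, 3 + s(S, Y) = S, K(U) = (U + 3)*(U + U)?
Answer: 174724000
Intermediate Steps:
K(U) = 2*U*(3 + U) (K(U) = (3 + U)*(2*U) = 2*U*(3 + U))
s(S, Y) = -3 + S
c(y) = 4*(1 - y)**2*(-2 - y)**2 (c(y) = ((-3 + 2*(-2 - y)*(3 + (-2 - y))) + 3)**2 = ((-3 + 2*(-2 - y)*(1 - y)) + 3)**2 = ((-3 + 2*(1 - y)*(-2 - y)) + 3)**2 = (2*(1 - y)*(-2 - y))**2 = 4*(1 - y)**2*(-2 - y)**2)
c(20)*250 = (4*(-1 + 20)**2*(2 + 20)**2)*250 = (4*19**2*22**2)*250 = (4*361*484)*250 = 698896*250 = 174724000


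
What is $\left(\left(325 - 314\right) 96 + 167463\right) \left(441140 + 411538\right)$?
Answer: $143692443882$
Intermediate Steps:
$\left(\left(325 - 314\right) 96 + 167463\right) \left(441140 + 411538\right) = \left(11 \cdot 96 + 167463\right) 852678 = \left(1056 + 167463\right) 852678 = 168519 \cdot 852678 = 143692443882$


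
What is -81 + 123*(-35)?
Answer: -4386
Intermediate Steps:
-81 + 123*(-35) = -81 - 4305 = -4386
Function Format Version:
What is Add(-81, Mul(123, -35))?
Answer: -4386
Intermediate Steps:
Add(-81, Mul(123, -35)) = Add(-81, -4305) = -4386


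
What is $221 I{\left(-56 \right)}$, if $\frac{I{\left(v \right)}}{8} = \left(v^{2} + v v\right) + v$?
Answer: $10989888$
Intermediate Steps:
$I{\left(v \right)} = 8 v + 16 v^{2}$ ($I{\left(v \right)} = 8 \left(\left(v^{2} + v v\right) + v\right) = 8 \left(\left(v^{2} + v^{2}\right) + v\right) = 8 \left(2 v^{2} + v\right) = 8 \left(v + 2 v^{2}\right) = 8 v + 16 v^{2}$)
$221 I{\left(-56 \right)} = 221 \cdot 8 \left(-56\right) \left(1 + 2 \left(-56\right)\right) = 221 \cdot 8 \left(-56\right) \left(1 - 112\right) = 221 \cdot 8 \left(-56\right) \left(-111\right) = 221 \cdot 49728 = 10989888$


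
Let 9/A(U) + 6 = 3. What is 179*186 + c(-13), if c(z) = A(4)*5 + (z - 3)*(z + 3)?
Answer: 33439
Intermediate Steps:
A(U) = -3 (A(U) = 9/(-6 + 3) = 9/(-3) = 9*(-⅓) = -3)
c(z) = -15 + (-3 + z)*(3 + z) (c(z) = -3*5 + (z - 3)*(z + 3) = -15 + (-3 + z)*(3 + z))
179*186 + c(-13) = 179*186 + (-24 + (-13)²) = 33294 + (-24 + 169) = 33294 + 145 = 33439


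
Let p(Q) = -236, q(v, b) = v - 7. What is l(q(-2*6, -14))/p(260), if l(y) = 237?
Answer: -237/236 ≈ -1.0042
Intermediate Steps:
q(v, b) = -7 + v
l(q(-2*6, -14))/p(260) = 237/(-236) = 237*(-1/236) = -237/236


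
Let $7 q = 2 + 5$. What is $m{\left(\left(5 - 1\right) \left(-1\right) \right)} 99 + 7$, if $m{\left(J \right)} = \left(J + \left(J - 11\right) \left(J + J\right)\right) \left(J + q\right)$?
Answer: $-34445$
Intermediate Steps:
$q = 1$ ($q = \frac{2 + 5}{7} = \frac{1}{7} \cdot 7 = 1$)
$m{\left(J \right)} = \left(1 + J\right) \left(J + 2 J \left(-11 + J\right)\right)$ ($m{\left(J \right)} = \left(J + \left(J - 11\right) \left(J + J\right)\right) \left(J + 1\right) = \left(J + \left(-11 + J\right) 2 J\right) \left(1 + J\right) = \left(J + 2 J \left(-11 + J\right)\right) \left(1 + J\right) = \left(1 + J\right) \left(J + 2 J \left(-11 + J\right)\right)$)
$m{\left(\left(5 - 1\right) \left(-1\right) \right)} 99 + 7 = \left(5 - 1\right) \left(-1\right) \left(-21 - 19 \left(5 - 1\right) \left(-1\right) + 2 \left(\left(5 - 1\right) \left(-1\right)\right)^{2}\right) 99 + 7 = 4 \left(-1\right) \left(-21 - 19 \cdot 4 \left(-1\right) + 2 \left(4 \left(-1\right)\right)^{2}\right) 99 + 7 = - 4 \left(-21 - -76 + 2 \left(-4\right)^{2}\right) 99 + 7 = - 4 \left(-21 + 76 + 2 \cdot 16\right) 99 + 7 = - 4 \left(-21 + 76 + 32\right) 99 + 7 = \left(-4\right) 87 \cdot 99 + 7 = \left(-348\right) 99 + 7 = -34452 + 7 = -34445$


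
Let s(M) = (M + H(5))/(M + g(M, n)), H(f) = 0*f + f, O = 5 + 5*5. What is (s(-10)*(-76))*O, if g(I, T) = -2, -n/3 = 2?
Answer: -950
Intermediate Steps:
O = 30 (O = 5 + 25 = 30)
n = -6 (n = -3*2 = -6)
H(f) = f (H(f) = 0 + f = f)
s(M) = (5 + M)/(-2 + M) (s(M) = (M + 5)/(M - 2) = (5 + M)/(-2 + M))
(s(-10)*(-76))*O = (((5 - 10)/(-2 - 10))*(-76))*30 = ((-5/(-12))*(-76))*30 = (-1/12*(-5)*(-76))*30 = ((5/12)*(-76))*30 = -95/3*30 = -950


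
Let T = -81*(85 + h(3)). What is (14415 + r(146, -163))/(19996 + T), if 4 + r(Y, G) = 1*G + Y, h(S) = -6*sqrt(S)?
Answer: 188719734/171189733 - 6995484*sqrt(3)/171189733 ≈ 1.0316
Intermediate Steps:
r(Y, G) = -4 + G + Y (r(Y, G) = -4 + (1*G + Y) = -4 + (G + Y) = -4 + G + Y)
T = -6885 + 486*sqrt(3) (T = -81*(85 - 6*sqrt(3)) = -6885 + 486*sqrt(3) ≈ -6043.2)
(14415 + r(146, -163))/(19996 + T) = (14415 + (-4 - 163 + 146))/(19996 + (-6885 + 486*sqrt(3))) = (14415 - 21)/(13111 + 486*sqrt(3)) = 14394/(13111 + 486*sqrt(3))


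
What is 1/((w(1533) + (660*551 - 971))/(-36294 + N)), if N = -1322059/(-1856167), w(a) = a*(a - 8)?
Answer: -67366403039/5012604969838 ≈ -0.013439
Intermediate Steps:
w(a) = a*(-8 + a)
N = 1322059/1856167 (N = -1322059*(-1/1856167) = 1322059/1856167 ≈ 0.71225)
1/((w(1533) + (660*551 - 971))/(-36294 + N)) = 1/((1533*(-8 + 1533) + (660*551 - 971))/(-36294 + 1322059/1856167)) = 1/((1533*1525 + (363660 - 971))/(-67366403039/1856167)) = 1/((2337825 + 362689)*(-1856167/67366403039)) = 1/(2700514*(-1856167/67366403039)) = 1/(-5012604969838/67366403039) = -67366403039/5012604969838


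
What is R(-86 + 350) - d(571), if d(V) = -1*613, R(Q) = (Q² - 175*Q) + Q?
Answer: 24373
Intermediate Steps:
R(Q) = Q² - 174*Q
d(V) = -613
R(-86 + 350) - d(571) = (-86 + 350)*(-174 + (-86 + 350)) - 1*(-613) = 264*(-174 + 264) + 613 = 264*90 + 613 = 23760 + 613 = 24373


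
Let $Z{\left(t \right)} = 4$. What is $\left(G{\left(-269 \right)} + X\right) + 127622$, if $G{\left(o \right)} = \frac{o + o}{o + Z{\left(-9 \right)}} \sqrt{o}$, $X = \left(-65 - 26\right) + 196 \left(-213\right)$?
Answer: $85783 + \frac{538 i \sqrt{269}}{265} \approx 85783.0 + 33.298 i$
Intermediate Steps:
$X = -41839$ ($X = \left(-65 - 26\right) - 41748 = -91 - 41748 = -41839$)
$G{\left(o \right)} = \frac{2 o^{\frac{3}{2}}}{4 + o}$ ($G{\left(o \right)} = \frac{o + o}{o + 4} \sqrt{o} = \frac{2 o}{4 + o} \sqrt{o} = \frac{2 o^{\frac{3}{2}}}{4 + o}$)
$\left(G{\left(-269 \right)} + X\right) + 127622 = \left(\frac{2 \left(-269\right)^{\frac{3}{2}}}{4 - 269} - 41839\right) + 127622 = \left(\frac{2 \left(- 269 i \sqrt{269}\right)}{-265} - 41839\right) + 127622 = \left(2 \left(- 269 i \sqrt{269}\right) \left(- \frac{1}{265}\right) - 41839\right) + 127622 = \left(\frac{538 i \sqrt{269}}{265} - 41839\right) + 127622 = \left(-41839 + \frac{538 i \sqrt{269}}{265}\right) + 127622 = 85783 + \frac{538 i \sqrt{269}}{265}$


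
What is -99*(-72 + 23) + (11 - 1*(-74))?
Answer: 4936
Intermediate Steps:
-99*(-72 + 23) + (11 - 1*(-74)) = -99*(-49) + (11 + 74) = 4851 + 85 = 4936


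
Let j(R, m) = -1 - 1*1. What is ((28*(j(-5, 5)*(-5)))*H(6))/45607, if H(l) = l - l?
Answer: 0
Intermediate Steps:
j(R, m) = -2 (j(R, m) = -1 - 1 = -2)
H(l) = 0
((28*(j(-5, 5)*(-5)))*H(6))/45607 = ((28*(-2*(-5)))*0)/45607 = ((28*10)*0)*(1/45607) = (280*0)*(1/45607) = 0*(1/45607) = 0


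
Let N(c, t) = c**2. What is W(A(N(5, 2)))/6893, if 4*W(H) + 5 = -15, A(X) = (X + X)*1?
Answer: -5/6893 ≈ -0.00072537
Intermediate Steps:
A(X) = 2*X (A(X) = (2*X)*1 = 2*X)
W(H) = -5 (W(H) = -5/4 + (1/4)*(-15) = -5/4 - 15/4 = -5)
W(A(N(5, 2)))/6893 = -5/6893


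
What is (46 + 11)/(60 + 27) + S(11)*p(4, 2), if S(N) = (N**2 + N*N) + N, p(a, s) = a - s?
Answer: 14693/29 ≈ 506.66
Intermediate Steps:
S(N) = N + 2*N**2 (S(N) = (N**2 + N**2) + N = 2*N**2 + N = N + 2*N**2)
(46 + 11)/(60 + 27) + S(11)*p(4, 2) = (46 + 11)/(60 + 27) + (11*(1 + 2*11))*(4 - 1*2) = 57/87 + (11*(1 + 22))*(4 - 2) = 57*(1/87) + (11*23)*2 = 19/29 + 253*2 = 19/29 + 506 = 14693/29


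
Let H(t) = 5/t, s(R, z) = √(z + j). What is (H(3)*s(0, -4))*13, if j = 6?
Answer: 65*√2/3 ≈ 30.641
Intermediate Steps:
s(R, z) = √(6 + z) (s(R, z) = √(z + 6) = √(6 + z))
(H(3)*s(0, -4))*13 = ((5/3)*√(6 - 4))*13 = ((5*(⅓))*√2)*13 = (5*√2/3)*13 = 65*√2/3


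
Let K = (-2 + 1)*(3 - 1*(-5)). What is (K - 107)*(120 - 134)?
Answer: 1610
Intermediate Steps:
K = -8 (K = -(3 + 5) = -1*8 = -8)
(K - 107)*(120 - 134) = (-8 - 107)*(120 - 134) = -115*(-14) = 1610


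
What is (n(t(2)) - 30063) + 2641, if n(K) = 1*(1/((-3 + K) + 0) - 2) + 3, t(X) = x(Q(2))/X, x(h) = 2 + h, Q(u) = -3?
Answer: -191949/7 ≈ -27421.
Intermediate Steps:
t(X) = -1/X (t(X) = (2 - 3)/X = -1/X)
n(K) = 1 + 1/(-3 + K) (n(K) = 1*(1/(-3 + K) - 2) + 3 = 1*(-2 + 1/(-3 + K)) + 3 = (-2 + 1/(-3 + K)) + 3 = 1 + 1/(-3 + K))
(n(t(2)) - 30063) + 2641 = ((-2 - 1/2)/(-3 - 1/2) - 30063) + 2641 = (-5/2/(-7/2) - 30063) + 2641 = (-2/7*(-5/2) - 30063) + 2641 = (5/7 - 30063) + 2641 = -210436/7 + 2641 = -191949/7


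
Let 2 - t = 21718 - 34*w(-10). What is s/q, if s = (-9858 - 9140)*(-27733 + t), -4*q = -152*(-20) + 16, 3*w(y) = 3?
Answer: -469393085/382 ≈ -1.2288e+6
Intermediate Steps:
w(y) = 1 (w(y) = (⅓)*3 = 1)
q = -764 (q = -(-152*(-20) + 16)/4 = -(3040 + 16)/4 = -¼*3056 = -764)
t = -21682 (t = 2 - (21718 - 34*1) = 2 - (21718 - 34) = 2 - 1*21684 = 2 - 21684 = -21682)
s = 938786170 (s = (-9858 - 9140)*(-27733 - 21682) = -18998*(-49415) = 938786170)
s/q = 938786170/(-764) = 938786170*(-1/764) = -469393085/382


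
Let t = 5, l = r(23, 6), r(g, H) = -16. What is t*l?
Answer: -80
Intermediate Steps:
l = -16
t*l = 5*(-16) = -80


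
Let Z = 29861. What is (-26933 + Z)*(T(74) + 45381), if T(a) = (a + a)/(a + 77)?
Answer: 20064644112/151 ≈ 1.3288e+8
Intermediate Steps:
T(a) = 2*a/(77 + a) (T(a) = (2*a)/(77 + a) = 2*a/(77 + a))
(-26933 + Z)*(T(74) + 45381) = (-26933 + 29861)*(2*74/(77 + 74) + 45381) = 2928*(2*74/151 + 45381) = 2928*(2*74*(1/151) + 45381) = 2928*(148/151 + 45381) = 2928*(6852679/151) = 20064644112/151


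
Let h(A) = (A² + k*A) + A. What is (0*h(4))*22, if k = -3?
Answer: 0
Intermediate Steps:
h(A) = A² - 2*A (h(A) = (A² - 3*A) + A = A² - 2*A)
(0*h(4))*22 = (0*(4*(-2 + 4)))*22 = (0*(4*2))*22 = (0*8)*22 = 0*22 = 0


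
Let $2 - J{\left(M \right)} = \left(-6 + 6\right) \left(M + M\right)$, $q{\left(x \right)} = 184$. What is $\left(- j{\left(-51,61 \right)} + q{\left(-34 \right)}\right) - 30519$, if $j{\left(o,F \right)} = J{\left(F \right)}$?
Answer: $-30337$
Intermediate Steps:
$J{\left(M \right)} = 2$ ($J{\left(M \right)} = 2 - \left(-6 + 6\right) \left(M + M\right) = 2 - 0 \cdot 2 M = 2 - 0 = 2 + 0 = 2$)
$j{\left(o,F \right)} = 2$
$\left(- j{\left(-51,61 \right)} + q{\left(-34 \right)}\right) - 30519 = \left(\left(-1\right) 2 + 184\right) - 30519 = \left(-2 + 184\right) - 30519 = 182 - 30519 = -30337$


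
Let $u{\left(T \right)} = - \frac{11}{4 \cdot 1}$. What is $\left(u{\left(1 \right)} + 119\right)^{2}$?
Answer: $\frac{216225}{16} \approx 13514.0$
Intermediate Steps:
$u{\left(T \right)} = - \frac{11}{4}$
$\left(u{\left(1 \right)} + 119\right)^{2} = \left(- \frac{11}{4} + 119\right)^{2} = \left(\frac{465}{4}\right)^{2} = \frac{216225}{16}$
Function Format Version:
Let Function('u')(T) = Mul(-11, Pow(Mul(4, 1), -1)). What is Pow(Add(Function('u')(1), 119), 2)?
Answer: Rational(216225, 16) ≈ 13514.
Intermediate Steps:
Function('u')(T) = Rational(-11, 4) (Function('u')(T) = Mul(-11, Pow(4, -1)) = Mul(-11, Rational(1, 4)) = Rational(-11, 4))
Pow(Add(Function('u')(1), 119), 2) = Pow(Add(Rational(-11, 4), 119), 2) = Pow(Rational(465, 4), 2) = Rational(216225, 16)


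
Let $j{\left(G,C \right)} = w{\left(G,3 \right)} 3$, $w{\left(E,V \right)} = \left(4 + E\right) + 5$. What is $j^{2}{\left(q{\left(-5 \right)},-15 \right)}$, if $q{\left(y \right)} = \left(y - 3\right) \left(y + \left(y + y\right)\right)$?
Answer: $149769$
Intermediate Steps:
$w{\left(E,V \right)} = 9 + E$
$q{\left(y \right)} = 3 y \left(-3 + y\right)$ ($q{\left(y \right)} = \left(-3 + y\right) \left(y + 2 y\right) = \left(-3 + y\right) 3 y = 3 y \left(-3 + y\right)$)
$j{\left(G,C \right)} = 27 + 3 G$ ($j{\left(G,C \right)} = \left(9 + G\right) 3 = 27 + 3 G$)
$j^{2}{\left(q{\left(-5 \right)},-15 \right)} = \left(27 + 3 \cdot 3 \left(-5\right) \left(-3 - 5\right)\right)^{2} = \left(27 + 3 \cdot 3 \left(-5\right) \left(-8\right)\right)^{2} = \left(27 + 3 \cdot 120\right)^{2} = \left(27 + 360\right)^{2} = 387^{2} = 149769$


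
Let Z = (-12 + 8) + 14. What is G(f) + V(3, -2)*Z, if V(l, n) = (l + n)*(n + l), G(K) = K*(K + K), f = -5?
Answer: 60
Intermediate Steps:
G(K) = 2*K² (G(K) = K*(2*K) = 2*K²)
V(l, n) = (l + n)² (V(l, n) = (l + n)*(l + n) = (l + n)²)
Z = 10 (Z = -4 + 14 = 10)
G(f) + V(3, -2)*Z = 2*(-5)² + (3 - 2)²*10 = 2*25 + 1²*10 = 50 + 1*10 = 50 + 10 = 60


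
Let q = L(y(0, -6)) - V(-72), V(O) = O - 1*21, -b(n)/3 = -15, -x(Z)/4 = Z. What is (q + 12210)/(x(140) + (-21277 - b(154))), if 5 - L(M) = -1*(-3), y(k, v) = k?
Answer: -12305/21882 ≈ -0.56233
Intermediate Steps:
x(Z) = -4*Z
b(n) = 45 (b(n) = -3*(-15) = 45)
V(O) = -21 + O (V(O) = O - 21 = -21 + O)
L(M) = 2 (L(M) = 5 - (-1)*(-3) = 5 - 1*3 = 5 - 3 = 2)
q = 95 (q = 2 - (-21 - 72) = 2 - 1*(-93) = 2 + 93 = 95)
(q + 12210)/(x(140) + (-21277 - b(154))) = (95 + 12210)/(-4*140 + (-21277 - 1*45)) = 12305/(-560 + (-21277 - 45)) = 12305/(-560 - 21322) = 12305/(-21882) = 12305*(-1/21882) = -12305/21882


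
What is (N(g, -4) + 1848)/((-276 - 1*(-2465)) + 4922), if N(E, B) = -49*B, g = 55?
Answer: 2044/7111 ≈ 0.28744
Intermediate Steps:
(N(g, -4) + 1848)/((-276 - 1*(-2465)) + 4922) = (-49*(-4) + 1848)/((-276 - 1*(-2465)) + 4922) = (196 + 1848)/((-276 + 2465) + 4922) = 2044/(2189 + 4922) = 2044/7111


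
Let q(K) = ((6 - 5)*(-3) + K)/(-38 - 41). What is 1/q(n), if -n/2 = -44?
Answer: -79/85 ≈ -0.92941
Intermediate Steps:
n = 88 (n = -2*(-44) = 88)
q(K) = 3/79 - K/79 (q(K) = (1*(-3) + K)/(-79) = (-3 + K)*(-1/79) = 3/79 - K/79)
1/q(n) = 1/(3/79 - 1/79*88) = 1/(3/79 - 88/79) = 1/(-85/79) = -79/85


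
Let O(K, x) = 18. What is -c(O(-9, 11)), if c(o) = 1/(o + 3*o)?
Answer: -1/72 ≈ -0.013889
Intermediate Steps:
c(o) = 1/(4*o)
-c(O(-9, 11)) = -1/(4*18) = -1*1/72 = -1/72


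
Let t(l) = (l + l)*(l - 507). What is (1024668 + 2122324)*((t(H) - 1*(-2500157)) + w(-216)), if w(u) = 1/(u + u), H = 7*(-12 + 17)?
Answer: 209627931279041/27 ≈ 7.7640e+12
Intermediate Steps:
H = 35 (H = 7*5 = 35)
t(l) = 2*l*(-507 + l) (t(l) = (2*l)*(-507 + l) = 2*l*(-507 + l))
w(u) = 1/(2*u)
(1024668 + 2122324)*((t(H) - 1*(-2500157)) + w(-216)) = (1024668 + 2122324)*((2*35*(-507 + 35) - 1*(-2500157)) + (½)/(-216)) = 3146992*((2*35*(-472) + 2500157) + (½)*(-1/216)) = 3146992*((-33040 + 2500157) - 1/432) = 3146992*(2467117 - 1/432) = 3146992*(1065794543/432) = 209627931279041/27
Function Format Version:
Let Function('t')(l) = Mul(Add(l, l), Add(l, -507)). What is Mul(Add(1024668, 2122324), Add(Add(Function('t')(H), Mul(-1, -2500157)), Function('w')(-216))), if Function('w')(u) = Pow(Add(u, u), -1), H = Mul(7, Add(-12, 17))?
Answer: Rational(209627931279041, 27) ≈ 7.7640e+12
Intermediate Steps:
H = 35 (H = Mul(7, 5) = 35)
Function('t')(l) = Mul(2, l, Add(-507, l)) (Function('t')(l) = Mul(Mul(2, l), Add(-507, l)) = Mul(2, l, Add(-507, l)))
Function('w')(u) = Mul(Rational(1, 2), Pow(u, -1)) (Function('w')(u) = Pow(Mul(2, u), -1) = Mul(Rational(1, 2), Pow(u, -1)))
Mul(Add(1024668, 2122324), Add(Add(Function('t')(H), Mul(-1, -2500157)), Function('w')(-216))) = Mul(Add(1024668, 2122324), Add(Add(Mul(2, 35, Add(-507, 35)), Mul(-1, -2500157)), Mul(Rational(1, 2), Pow(-216, -1)))) = Mul(3146992, Add(Add(Mul(2, 35, -472), 2500157), Mul(Rational(1, 2), Rational(-1, 216)))) = Mul(3146992, Add(Add(-33040, 2500157), Rational(-1, 432))) = Mul(3146992, Add(2467117, Rational(-1, 432))) = Mul(3146992, Rational(1065794543, 432)) = Rational(209627931279041, 27)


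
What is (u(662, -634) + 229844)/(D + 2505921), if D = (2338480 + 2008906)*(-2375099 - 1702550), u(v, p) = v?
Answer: -230506/17727111669593 ≈ -1.3003e-8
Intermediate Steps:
D = -17727114175514 (D = 4347386*(-4077649) = -17727114175514)
(u(662, -634) + 229844)/(D + 2505921) = (662 + 229844)/(-17727114175514 + 2505921) = 230506/(-17727111669593) = 230506*(-1/17727111669593) = -230506/17727111669593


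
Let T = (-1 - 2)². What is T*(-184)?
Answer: -1656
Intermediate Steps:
T = 9 (T = (-3)² = 9)
T*(-184) = 9*(-184) = -1656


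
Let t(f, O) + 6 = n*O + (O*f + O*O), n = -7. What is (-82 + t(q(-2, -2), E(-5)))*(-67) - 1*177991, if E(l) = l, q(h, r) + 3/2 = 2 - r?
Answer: -350555/2 ≈ -1.7528e+5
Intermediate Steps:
q(h, r) = ½ - r (q(h, r) = -3/2 + (2 - r) = ½ - r)
t(f, O) = -6 + O² - 7*O + O*f (t(f, O) = -6 + (-7*O + (O*f + O*O)) = -6 + (-7*O + (O*f + O²)) = -6 + (-7*O + (O² + O*f)) = -6 + (O² - 7*O + O*f) = -6 + O² - 7*O + O*f)
(-82 + t(q(-2, -2), E(-5)))*(-67) - 1*177991 = (-82 + (-6 + (-5)² - 7*(-5) - 5*(½ - 1*(-2))))*(-67) - 1*177991 = (-82 + (-6 + 25 + 35 - 5*(½ + 2)))*(-67) - 177991 = (-82 + (-6 + 25 + 35 - 5*5/2))*(-67) - 177991 = (-82 + (-6 + 25 + 35 - 25/2))*(-67) - 177991 = (-82 + 83/2)*(-67) - 177991 = -81/2*(-67) - 177991 = 5427/2 - 177991 = -350555/2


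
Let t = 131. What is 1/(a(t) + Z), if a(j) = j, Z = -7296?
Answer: -1/7165 ≈ -0.00013957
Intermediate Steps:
1/(a(t) + Z) = 1/(131 - 7296) = 1/(-7165) = -1/7165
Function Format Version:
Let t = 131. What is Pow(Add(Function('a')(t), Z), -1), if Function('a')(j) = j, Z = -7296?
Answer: Rational(-1, 7165) ≈ -0.00013957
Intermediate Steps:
Pow(Add(Function('a')(t), Z), -1) = Pow(Add(131, -7296), -1) = Pow(-7165, -1) = Rational(-1, 7165)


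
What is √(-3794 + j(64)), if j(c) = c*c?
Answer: √302 ≈ 17.378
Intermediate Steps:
j(c) = c²
√(-3794 + j(64)) = √(-3794 + 64²) = √(-3794 + 4096) = √302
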